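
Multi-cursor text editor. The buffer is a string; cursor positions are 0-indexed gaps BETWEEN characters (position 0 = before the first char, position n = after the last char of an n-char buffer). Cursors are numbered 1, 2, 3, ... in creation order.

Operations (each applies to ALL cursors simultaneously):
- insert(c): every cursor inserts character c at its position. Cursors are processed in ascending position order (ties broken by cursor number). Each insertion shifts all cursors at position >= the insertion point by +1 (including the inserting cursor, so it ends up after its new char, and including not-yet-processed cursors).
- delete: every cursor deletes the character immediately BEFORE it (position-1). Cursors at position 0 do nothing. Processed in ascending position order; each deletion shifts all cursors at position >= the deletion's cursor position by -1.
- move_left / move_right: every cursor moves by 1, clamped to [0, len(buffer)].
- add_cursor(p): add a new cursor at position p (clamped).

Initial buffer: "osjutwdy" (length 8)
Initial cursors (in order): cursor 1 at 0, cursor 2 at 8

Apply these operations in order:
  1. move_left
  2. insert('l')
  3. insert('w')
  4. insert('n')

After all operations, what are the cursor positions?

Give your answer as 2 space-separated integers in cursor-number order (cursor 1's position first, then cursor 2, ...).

After op 1 (move_left): buffer="osjutwdy" (len 8), cursors c1@0 c2@7, authorship ........
After op 2 (insert('l')): buffer="losjutwdly" (len 10), cursors c1@1 c2@9, authorship 1.......2.
After op 3 (insert('w')): buffer="lwosjutwdlwy" (len 12), cursors c1@2 c2@11, authorship 11.......22.
After op 4 (insert('n')): buffer="lwnosjutwdlwny" (len 14), cursors c1@3 c2@13, authorship 111.......222.

Answer: 3 13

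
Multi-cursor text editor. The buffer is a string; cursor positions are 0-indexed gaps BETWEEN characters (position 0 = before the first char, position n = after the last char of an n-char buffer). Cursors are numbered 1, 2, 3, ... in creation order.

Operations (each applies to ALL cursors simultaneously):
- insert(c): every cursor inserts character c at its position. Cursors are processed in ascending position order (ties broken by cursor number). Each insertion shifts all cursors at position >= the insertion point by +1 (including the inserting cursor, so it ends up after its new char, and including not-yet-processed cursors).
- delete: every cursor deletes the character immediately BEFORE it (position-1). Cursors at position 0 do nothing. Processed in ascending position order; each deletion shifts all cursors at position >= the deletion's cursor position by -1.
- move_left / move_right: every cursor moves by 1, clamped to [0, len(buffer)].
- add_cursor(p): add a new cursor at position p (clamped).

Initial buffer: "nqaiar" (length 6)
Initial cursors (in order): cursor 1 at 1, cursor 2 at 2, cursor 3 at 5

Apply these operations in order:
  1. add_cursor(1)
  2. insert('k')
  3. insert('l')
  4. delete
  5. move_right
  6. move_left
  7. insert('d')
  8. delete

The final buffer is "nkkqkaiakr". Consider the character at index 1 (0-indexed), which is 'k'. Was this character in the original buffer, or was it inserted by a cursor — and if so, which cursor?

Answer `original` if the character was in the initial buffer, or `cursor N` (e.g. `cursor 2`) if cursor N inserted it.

After op 1 (add_cursor(1)): buffer="nqaiar" (len 6), cursors c1@1 c4@1 c2@2 c3@5, authorship ......
After op 2 (insert('k')): buffer="nkkqkaiakr" (len 10), cursors c1@3 c4@3 c2@5 c3@9, authorship .14.2...3.
After op 3 (insert('l')): buffer="nkkllqklaiaklr" (len 14), cursors c1@5 c4@5 c2@8 c3@13, authorship .1414.22...33.
After op 4 (delete): buffer="nkkqkaiakr" (len 10), cursors c1@3 c4@3 c2@5 c3@9, authorship .14.2...3.
After op 5 (move_right): buffer="nkkqkaiakr" (len 10), cursors c1@4 c4@4 c2@6 c3@10, authorship .14.2...3.
After op 6 (move_left): buffer="nkkqkaiakr" (len 10), cursors c1@3 c4@3 c2@5 c3@9, authorship .14.2...3.
After op 7 (insert('d')): buffer="nkkddqkdaiakdr" (len 14), cursors c1@5 c4@5 c2@8 c3@13, authorship .1414.22...33.
After op 8 (delete): buffer="nkkqkaiakr" (len 10), cursors c1@3 c4@3 c2@5 c3@9, authorship .14.2...3.
Authorship (.=original, N=cursor N): . 1 4 . 2 . . . 3 .
Index 1: author = 1

Answer: cursor 1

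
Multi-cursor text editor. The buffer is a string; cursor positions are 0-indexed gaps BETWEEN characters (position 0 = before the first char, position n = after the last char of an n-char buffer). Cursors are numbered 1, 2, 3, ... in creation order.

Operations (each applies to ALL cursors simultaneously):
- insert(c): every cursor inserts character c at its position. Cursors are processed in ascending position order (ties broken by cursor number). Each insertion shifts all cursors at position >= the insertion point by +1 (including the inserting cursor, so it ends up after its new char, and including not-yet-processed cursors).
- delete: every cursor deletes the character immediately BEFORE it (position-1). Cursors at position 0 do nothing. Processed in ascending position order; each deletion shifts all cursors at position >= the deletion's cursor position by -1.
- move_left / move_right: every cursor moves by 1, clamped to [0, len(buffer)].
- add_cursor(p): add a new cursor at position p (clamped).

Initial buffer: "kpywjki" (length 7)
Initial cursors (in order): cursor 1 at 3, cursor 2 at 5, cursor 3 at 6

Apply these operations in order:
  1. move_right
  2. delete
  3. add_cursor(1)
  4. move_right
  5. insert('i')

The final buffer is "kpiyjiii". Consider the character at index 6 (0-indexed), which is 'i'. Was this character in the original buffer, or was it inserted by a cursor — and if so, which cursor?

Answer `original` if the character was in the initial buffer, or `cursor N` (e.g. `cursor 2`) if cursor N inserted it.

Answer: cursor 2

Derivation:
After op 1 (move_right): buffer="kpywjki" (len 7), cursors c1@4 c2@6 c3@7, authorship .......
After op 2 (delete): buffer="kpyj" (len 4), cursors c1@3 c2@4 c3@4, authorship ....
After op 3 (add_cursor(1)): buffer="kpyj" (len 4), cursors c4@1 c1@3 c2@4 c3@4, authorship ....
After op 4 (move_right): buffer="kpyj" (len 4), cursors c4@2 c1@4 c2@4 c3@4, authorship ....
After op 5 (insert('i')): buffer="kpiyjiii" (len 8), cursors c4@3 c1@8 c2@8 c3@8, authorship ..4..123
Authorship (.=original, N=cursor N): . . 4 . . 1 2 3
Index 6: author = 2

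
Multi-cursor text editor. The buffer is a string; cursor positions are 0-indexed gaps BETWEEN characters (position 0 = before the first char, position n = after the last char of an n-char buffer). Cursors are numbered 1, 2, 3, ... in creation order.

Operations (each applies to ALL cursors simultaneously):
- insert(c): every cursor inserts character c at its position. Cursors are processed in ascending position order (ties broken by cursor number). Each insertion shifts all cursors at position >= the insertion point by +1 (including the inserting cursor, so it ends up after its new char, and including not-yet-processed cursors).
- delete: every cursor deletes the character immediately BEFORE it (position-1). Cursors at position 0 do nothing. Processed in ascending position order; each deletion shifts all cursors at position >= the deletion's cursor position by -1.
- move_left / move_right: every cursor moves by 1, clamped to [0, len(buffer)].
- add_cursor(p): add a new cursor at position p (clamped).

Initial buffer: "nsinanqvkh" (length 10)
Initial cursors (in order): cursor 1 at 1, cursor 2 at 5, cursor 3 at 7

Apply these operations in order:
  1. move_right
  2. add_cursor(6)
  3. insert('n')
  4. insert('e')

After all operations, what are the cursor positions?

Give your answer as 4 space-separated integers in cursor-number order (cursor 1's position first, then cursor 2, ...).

Answer: 4 12 16 12

Derivation:
After op 1 (move_right): buffer="nsinanqvkh" (len 10), cursors c1@2 c2@6 c3@8, authorship ..........
After op 2 (add_cursor(6)): buffer="nsinanqvkh" (len 10), cursors c1@2 c2@6 c4@6 c3@8, authorship ..........
After op 3 (insert('n')): buffer="nsninannnqvnkh" (len 14), cursors c1@3 c2@9 c4@9 c3@12, authorship ..1....24..3..
After op 4 (insert('e')): buffer="nsneinannneeqvnekh" (len 18), cursors c1@4 c2@12 c4@12 c3@16, authorship ..11....2424..33..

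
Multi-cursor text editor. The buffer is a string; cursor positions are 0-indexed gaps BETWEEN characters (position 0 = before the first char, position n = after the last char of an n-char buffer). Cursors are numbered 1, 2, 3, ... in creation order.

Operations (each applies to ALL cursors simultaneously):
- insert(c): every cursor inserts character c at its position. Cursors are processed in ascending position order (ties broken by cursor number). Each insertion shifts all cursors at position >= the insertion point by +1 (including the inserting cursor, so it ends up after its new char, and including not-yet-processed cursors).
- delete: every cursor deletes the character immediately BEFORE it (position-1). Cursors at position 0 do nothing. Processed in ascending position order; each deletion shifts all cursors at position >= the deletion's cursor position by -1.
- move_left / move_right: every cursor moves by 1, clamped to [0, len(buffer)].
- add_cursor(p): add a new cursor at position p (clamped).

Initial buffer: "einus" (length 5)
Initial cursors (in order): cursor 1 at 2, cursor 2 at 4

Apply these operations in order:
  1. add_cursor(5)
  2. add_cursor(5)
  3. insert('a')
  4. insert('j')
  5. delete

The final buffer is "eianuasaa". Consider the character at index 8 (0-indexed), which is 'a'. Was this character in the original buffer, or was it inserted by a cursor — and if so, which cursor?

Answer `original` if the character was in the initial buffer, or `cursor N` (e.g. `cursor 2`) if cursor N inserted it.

Answer: cursor 4

Derivation:
After op 1 (add_cursor(5)): buffer="einus" (len 5), cursors c1@2 c2@4 c3@5, authorship .....
After op 2 (add_cursor(5)): buffer="einus" (len 5), cursors c1@2 c2@4 c3@5 c4@5, authorship .....
After op 3 (insert('a')): buffer="eianuasaa" (len 9), cursors c1@3 c2@6 c3@9 c4@9, authorship ..1..2.34
After op 4 (insert('j')): buffer="eiajnuajsaajj" (len 13), cursors c1@4 c2@8 c3@13 c4@13, authorship ..11..22.3434
After op 5 (delete): buffer="eianuasaa" (len 9), cursors c1@3 c2@6 c3@9 c4@9, authorship ..1..2.34
Authorship (.=original, N=cursor N): . . 1 . . 2 . 3 4
Index 8: author = 4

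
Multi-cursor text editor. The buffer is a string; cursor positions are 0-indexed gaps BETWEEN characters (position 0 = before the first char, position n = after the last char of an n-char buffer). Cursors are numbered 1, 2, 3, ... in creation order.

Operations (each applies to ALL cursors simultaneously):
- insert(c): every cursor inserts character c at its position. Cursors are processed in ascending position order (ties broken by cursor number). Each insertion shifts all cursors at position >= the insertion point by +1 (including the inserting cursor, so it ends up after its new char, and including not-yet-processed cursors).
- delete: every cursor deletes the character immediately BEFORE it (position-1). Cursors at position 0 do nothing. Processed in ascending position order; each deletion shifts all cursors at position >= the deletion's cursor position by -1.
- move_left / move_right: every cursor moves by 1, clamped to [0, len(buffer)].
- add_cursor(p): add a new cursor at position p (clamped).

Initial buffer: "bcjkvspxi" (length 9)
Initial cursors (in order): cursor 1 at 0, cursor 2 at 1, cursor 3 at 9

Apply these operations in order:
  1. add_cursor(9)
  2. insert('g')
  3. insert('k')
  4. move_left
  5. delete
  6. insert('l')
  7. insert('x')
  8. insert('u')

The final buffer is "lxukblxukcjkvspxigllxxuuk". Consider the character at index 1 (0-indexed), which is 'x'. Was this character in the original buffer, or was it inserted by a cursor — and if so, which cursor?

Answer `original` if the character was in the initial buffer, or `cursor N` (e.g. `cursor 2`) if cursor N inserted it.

After op 1 (add_cursor(9)): buffer="bcjkvspxi" (len 9), cursors c1@0 c2@1 c3@9 c4@9, authorship .........
After op 2 (insert('g')): buffer="gbgcjkvspxigg" (len 13), cursors c1@1 c2@3 c3@13 c4@13, authorship 1.2........34
After op 3 (insert('k')): buffer="gkbgkcjkvspxiggkk" (len 17), cursors c1@2 c2@5 c3@17 c4@17, authorship 11.22........3434
After op 4 (move_left): buffer="gkbgkcjkvspxiggkk" (len 17), cursors c1@1 c2@4 c3@16 c4@16, authorship 11.22........3434
After op 5 (delete): buffer="kbkcjkvspxigk" (len 13), cursors c1@0 c2@2 c3@12 c4@12, authorship 1.2........34
After op 6 (insert('l')): buffer="lkblkcjkvspxigllk" (len 17), cursors c1@1 c2@4 c3@16 c4@16, authorship 11.22........3344
After op 7 (insert('x')): buffer="lxkblxkcjkvspxigllxxk" (len 21), cursors c1@2 c2@6 c3@20 c4@20, authorship 111.222........334344
After op 8 (insert('u')): buffer="lxukblxukcjkvspxigllxxuuk" (len 25), cursors c1@3 c2@8 c3@24 c4@24, authorship 1111.2222........33434344
Authorship (.=original, N=cursor N): 1 1 1 1 . 2 2 2 2 . . . . . . . . 3 3 4 3 4 3 4 4
Index 1: author = 1

Answer: cursor 1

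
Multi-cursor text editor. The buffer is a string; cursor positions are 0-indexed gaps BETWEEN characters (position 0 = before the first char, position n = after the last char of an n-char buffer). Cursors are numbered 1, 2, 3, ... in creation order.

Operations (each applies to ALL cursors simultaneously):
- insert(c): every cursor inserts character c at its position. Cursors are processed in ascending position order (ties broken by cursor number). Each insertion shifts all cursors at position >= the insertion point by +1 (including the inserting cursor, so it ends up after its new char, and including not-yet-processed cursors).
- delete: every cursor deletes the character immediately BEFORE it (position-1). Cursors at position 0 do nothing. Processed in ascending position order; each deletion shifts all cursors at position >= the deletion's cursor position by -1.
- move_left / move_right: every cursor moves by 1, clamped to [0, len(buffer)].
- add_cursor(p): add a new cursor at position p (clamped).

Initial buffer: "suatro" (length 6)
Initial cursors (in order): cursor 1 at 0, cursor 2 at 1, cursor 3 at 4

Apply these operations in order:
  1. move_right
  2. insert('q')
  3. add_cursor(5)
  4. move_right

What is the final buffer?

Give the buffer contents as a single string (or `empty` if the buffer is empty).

Answer: squqatrqo

Derivation:
After op 1 (move_right): buffer="suatro" (len 6), cursors c1@1 c2@2 c3@5, authorship ......
After op 2 (insert('q')): buffer="squqatrqo" (len 9), cursors c1@2 c2@4 c3@8, authorship .1.2...3.
After op 3 (add_cursor(5)): buffer="squqatrqo" (len 9), cursors c1@2 c2@4 c4@5 c3@8, authorship .1.2...3.
After op 4 (move_right): buffer="squqatrqo" (len 9), cursors c1@3 c2@5 c4@6 c3@9, authorship .1.2...3.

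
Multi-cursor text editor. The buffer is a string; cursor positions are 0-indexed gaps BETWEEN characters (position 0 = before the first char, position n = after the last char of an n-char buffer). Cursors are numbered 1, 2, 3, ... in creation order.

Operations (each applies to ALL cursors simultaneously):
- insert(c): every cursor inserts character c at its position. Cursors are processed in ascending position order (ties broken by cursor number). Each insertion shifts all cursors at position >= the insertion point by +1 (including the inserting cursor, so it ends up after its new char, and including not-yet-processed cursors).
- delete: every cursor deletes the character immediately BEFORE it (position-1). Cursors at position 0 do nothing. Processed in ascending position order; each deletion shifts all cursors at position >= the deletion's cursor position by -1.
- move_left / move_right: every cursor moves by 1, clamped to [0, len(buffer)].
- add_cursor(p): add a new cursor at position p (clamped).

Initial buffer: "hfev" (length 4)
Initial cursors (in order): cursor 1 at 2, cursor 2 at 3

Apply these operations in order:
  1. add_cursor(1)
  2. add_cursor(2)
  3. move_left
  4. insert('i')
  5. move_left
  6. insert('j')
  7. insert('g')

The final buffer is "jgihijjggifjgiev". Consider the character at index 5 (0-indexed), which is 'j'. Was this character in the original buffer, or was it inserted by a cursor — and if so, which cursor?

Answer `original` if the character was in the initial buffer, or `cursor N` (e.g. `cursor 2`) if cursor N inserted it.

After op 1 (add_cursor(1)): buffer="hfev" (len 4), cursors c3@1 c1@2 c2@3, authorship ....
After op 2 (add_cursor(2)): buffer="hfev" (len 4), cursors c3@1 c1@2 c4@2 c2@3, authorship ....
After op 3 (move_left): buffer="hfev" (len 4), cursors c3@0 c1@1 c4@1 c2@2, authorship ....
After op 4 (insert('i')): buffer="ihiifiev" (len 8), cursors c3@1 c1@4 c4@4 c2@6, authorship 3.14.2..
After op 5 (move_left): buffer="ihiifiev" (len 8), cursors c3@0 c1@3 c4@3 c2@5, authorship 3.14.2..
After op 6 (insert('j')): buffer="jihijjifjiev" (len 12), cursors c3@1 c1@6 c4@6 c2@9, authorship 33.1144.22..
After op 7 (insert('g')): buffer="jgihijjggifjgiev" (len 16), cursors c3@2 c1@9 c4@9 c2@13, authorship 333.114144.222..
Authorship (.=original, N=cursor N): 3 3 3 . 1 1 4 1 4 4 . 2 2 2 . .
Index 5: author = 1

Answer: cursor 1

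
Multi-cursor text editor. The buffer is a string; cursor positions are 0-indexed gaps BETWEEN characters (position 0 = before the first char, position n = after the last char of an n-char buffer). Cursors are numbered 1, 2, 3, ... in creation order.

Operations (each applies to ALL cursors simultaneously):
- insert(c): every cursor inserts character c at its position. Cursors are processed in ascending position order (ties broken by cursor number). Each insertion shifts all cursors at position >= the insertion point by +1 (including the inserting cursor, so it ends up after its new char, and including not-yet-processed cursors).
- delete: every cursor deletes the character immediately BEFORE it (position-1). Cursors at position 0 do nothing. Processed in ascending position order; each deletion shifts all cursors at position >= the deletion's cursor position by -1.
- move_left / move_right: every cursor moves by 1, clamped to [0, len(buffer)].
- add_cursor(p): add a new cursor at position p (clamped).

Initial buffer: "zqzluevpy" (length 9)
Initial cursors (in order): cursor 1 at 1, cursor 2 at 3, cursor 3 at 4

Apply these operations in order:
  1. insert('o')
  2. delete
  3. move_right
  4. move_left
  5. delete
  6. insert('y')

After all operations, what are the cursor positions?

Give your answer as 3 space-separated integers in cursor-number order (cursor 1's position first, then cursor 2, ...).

After op 1 (insert('o')): buffer="zoqzolouevpy" (len 12), cursors c1@2 c2@5 c3@7, authorship .1..2.3.....
After op 2 (delete): buffer="zqzluevpy" (len 9), cursors c1@1 c2@3 c3@4, authorship .........
After op 3 (move_right): buffer="zqzluevpy" (len 9), cursors c1@2 c2@4 c3@5, authorship .........
After op 4 (move_left): buffer="zqzluevpy" (len 9), cursors c1@1 c2@3 c3@4, authorship .........
After op 5 (delete): buffer="quevpy" (len 6), cursors c1@0 c2@1 c3@1, authorship ......
After op 6 (insert('y')): buffer="yqyyuevpy" (len 9), cursors c1@1 c2@4 c3@4, authorship 1.23.....

Answer: 1 4 4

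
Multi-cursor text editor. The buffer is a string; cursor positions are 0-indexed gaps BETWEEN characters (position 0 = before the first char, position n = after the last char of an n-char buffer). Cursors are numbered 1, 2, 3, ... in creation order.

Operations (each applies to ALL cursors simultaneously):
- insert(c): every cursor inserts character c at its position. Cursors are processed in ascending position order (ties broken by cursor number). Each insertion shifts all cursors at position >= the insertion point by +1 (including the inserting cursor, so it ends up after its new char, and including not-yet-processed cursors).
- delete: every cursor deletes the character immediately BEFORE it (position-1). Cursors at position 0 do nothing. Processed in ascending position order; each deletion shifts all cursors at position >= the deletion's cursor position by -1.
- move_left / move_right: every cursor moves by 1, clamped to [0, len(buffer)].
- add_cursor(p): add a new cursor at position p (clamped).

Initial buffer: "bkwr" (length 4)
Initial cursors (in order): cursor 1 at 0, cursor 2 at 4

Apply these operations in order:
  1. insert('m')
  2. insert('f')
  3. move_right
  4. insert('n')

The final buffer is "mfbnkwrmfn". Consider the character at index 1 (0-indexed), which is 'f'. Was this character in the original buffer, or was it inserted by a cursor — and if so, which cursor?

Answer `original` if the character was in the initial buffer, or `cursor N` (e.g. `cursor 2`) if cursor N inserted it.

Answer: cursor 1

Derivation:
After op 1 (insert('m')): buffer="mbkwrm" (len 6), cursors c1@1 c2@6, authorship 1....2
After op 2 (insert('f')): buffer="mfbkwrmf" (len 8), cursors c1@2 c2@8, authorship 11....22
After op 3 (move_right): buffer="mfbkwrmf" (len 8), cursors c1@3 c2@8, authorship 11....22
After op 4 (insert('n')): buffer="mfbnkwrmfn" (len 10), cursors c1@4 c2@10, authorship 11.1...222
Authorship (.=original, N=cursor N): 1 1 . 1 . . . 2 2 2
Index 1: author = 1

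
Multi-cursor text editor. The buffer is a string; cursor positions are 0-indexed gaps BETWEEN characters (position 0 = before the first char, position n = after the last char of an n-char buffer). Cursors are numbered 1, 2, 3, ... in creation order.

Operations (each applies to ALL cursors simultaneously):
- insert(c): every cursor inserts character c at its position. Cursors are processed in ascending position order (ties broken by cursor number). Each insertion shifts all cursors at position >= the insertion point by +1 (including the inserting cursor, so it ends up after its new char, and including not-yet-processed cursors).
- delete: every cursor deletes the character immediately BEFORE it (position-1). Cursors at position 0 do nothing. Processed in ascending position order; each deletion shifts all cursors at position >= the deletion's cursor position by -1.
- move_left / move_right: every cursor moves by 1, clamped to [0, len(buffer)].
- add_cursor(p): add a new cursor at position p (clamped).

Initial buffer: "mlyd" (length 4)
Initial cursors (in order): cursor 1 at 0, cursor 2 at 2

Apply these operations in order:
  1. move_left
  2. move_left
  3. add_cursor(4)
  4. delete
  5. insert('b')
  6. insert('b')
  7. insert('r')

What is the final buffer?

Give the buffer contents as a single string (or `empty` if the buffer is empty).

After op 1 (move_left): buffer="mlyd" (len 4), cursors c1@0 c2@1, authorship ....
After op 2 (move_left): buffer="mlyd" (len 4), cursors c1@0 c2@0, authorship ....
After op 3 (add_cursor(4)): buffer="mlyd" (len 4), cursors c1@0 c2@0 c3@4, authorship ....
After op 4 (delete): buffer="mly" (len 3), cursors c1@0 c2@0 c3@3, authorship ...
After op 5 (insert('b')): buffer="bbmlyb" (len 6), cursors c1@2 c2@2 c3@6, authorship 12...3
After op 6 (insert('b')): buffer="bbbbmlybb" (len 9), cursors c1@4 c2@4 c3@9, authorship 1212...33
After op 7 (insert('r')): buffer="bbbbrrmlybbr" (len 12), cursors c1@6 c2@6 c3@12, authorship 121212...333

Answer: bbbbrrmlybbr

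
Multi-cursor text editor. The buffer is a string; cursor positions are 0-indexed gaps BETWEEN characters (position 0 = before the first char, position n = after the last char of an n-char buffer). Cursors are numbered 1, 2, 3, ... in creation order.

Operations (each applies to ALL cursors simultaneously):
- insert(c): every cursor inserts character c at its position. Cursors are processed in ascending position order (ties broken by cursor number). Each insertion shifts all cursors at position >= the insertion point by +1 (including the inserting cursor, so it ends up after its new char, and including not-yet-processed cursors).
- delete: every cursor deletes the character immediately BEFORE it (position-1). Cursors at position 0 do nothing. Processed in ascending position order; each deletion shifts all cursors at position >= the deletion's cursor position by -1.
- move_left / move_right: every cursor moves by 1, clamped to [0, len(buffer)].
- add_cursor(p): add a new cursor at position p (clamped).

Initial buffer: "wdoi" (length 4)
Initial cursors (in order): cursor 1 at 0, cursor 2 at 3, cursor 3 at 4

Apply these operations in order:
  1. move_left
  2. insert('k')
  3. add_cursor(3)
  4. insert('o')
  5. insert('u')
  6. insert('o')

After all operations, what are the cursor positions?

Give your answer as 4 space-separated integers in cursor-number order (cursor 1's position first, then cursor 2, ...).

Answer: 4 13 18 9

Derivation:
After op 1 (move_left): buffer="wdoi" (len 4), cursors c1@0 c2@2 c3@3, authorship ....
After op 2 (insert('k')): buffer="kwdkoki" (len 7), cursors c1@1 c2@4 c3@6, authorship 1..2.3.
After op 3 (add_cursor(3)): buffer="kwdkoki" (len 7), cursors c1@1 c4@3 c2@4 c3@6, authorship 1..2.3.
After op 4 (insert('o')): buffer="kowdokookoi" (len 11), cursors c1@2 c4@5 c2@7 c3@10, authorship 11..422.33.
After op 5 (insert('u')): buffer="kouwdoukouokoui" (len 15), cursors c1@3 c4@7 c2@10 c3@14, authorship 111..44222.333.
After op 6 (insert('o')): buffer="kouowdouokouookouoi" (len 19), cursors c1@4 c4@9 c2@13 c3@18, authorship 1111..4442222.3333.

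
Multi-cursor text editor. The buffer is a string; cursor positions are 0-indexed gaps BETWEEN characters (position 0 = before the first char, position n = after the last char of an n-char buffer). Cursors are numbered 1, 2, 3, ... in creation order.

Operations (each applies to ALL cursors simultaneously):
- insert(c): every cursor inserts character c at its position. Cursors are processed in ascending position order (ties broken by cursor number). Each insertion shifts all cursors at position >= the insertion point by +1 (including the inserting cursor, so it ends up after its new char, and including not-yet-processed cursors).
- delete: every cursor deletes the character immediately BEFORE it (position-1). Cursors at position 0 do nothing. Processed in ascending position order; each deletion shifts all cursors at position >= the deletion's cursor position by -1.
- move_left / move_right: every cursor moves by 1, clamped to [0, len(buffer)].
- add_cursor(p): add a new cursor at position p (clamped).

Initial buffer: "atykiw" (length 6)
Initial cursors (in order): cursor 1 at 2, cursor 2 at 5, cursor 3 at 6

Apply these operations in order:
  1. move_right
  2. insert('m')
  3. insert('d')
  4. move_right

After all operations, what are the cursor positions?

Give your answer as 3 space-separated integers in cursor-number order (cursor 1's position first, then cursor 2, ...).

Answer: 6 12 12

Derivation:
After op 1 (move_right): buffer="atykiw" (len 6), cursors c1@3 c2@6 c3@6, authorship ......
After op 2 (insert('m')): buffer="atymkiwmm" (len 9), cursors c1@4 c2@9 c3@9, authorship ...1...23
After op 3 (insert('d')): buffer="atymdkiwmmdd" (len 12), cursors c1@5 c2@12 c3@12, authorship ...11...2323
After op 4 (move_right): buffer="atymdkiwmmdd" (len 12), cursors c1@6 c2@12 c3@12, authorship ...11...2323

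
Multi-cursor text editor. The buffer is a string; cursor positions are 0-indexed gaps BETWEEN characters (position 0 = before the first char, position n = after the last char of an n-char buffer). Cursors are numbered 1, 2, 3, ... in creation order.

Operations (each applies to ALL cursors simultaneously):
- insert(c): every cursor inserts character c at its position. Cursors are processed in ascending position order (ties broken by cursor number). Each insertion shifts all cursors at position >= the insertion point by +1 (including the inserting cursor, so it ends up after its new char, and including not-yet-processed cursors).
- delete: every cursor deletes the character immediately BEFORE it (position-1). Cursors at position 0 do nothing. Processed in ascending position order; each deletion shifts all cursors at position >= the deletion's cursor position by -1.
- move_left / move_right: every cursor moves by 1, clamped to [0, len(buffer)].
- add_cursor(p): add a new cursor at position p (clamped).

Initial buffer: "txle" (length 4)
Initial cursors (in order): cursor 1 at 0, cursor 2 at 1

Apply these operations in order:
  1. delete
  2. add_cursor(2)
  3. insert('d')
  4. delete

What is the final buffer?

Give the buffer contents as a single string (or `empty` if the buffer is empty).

After op 1 (delete): buffer="xle" (len 3), cursors c1@0 c2@0, authorship ...
After op 2 (add_cursor(2)): buffer="xle" (len 3), cursors c1@0 c2@0 c3@2, authorship ...
After op 3 (insert('d')): buffer="ddxlde" (len 6), cursors c1@2 c2@2 c3@5, authorship 12..3.
After op 4 (delete): buffer="xle" (len 3), cursors c1@0 c2@0 c3@2, authorship ...

Answer: xle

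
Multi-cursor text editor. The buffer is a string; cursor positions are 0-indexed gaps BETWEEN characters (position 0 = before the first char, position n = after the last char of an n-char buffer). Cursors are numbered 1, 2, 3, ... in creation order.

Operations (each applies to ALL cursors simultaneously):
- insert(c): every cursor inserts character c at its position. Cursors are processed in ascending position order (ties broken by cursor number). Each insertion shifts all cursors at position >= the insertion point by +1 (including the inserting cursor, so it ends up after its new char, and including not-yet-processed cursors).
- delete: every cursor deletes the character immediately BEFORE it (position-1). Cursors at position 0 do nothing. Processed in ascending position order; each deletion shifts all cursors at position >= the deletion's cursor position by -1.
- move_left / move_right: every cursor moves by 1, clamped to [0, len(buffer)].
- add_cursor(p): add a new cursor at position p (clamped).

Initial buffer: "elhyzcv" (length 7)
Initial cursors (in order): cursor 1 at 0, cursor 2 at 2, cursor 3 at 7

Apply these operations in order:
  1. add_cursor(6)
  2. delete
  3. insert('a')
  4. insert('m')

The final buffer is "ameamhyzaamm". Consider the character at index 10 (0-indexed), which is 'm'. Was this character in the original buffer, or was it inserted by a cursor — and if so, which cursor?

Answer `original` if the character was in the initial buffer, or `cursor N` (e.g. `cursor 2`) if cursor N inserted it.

After op 1 (add_cursor(6)): buffer="elhyzcv" (len 7), cursors c1@0 c2@2 c4@6 c3@7, authorship .......
After op 2 (delete): buffer="ehyz" (len 4), cursors c1@0 c2@1 c3@4 c4@4, authorship ....
After op 3 (insert('a')): buffer="aeahyzaa" (len 8), cursors c1@1 c2@3 c3@8 c4@8, authorship 1.2...34
After op 4 (insert('m')): buffer="ameamhyzaamm" (len 12), cursors c1@2 c2@5 c3@12 c4@12, authorship 11.22...3434
Authorship (.=original, N=cursor N): 1 1 . 2 2 . . . 3 4 3 4
Index 10: author = 3

Answer: cursor 3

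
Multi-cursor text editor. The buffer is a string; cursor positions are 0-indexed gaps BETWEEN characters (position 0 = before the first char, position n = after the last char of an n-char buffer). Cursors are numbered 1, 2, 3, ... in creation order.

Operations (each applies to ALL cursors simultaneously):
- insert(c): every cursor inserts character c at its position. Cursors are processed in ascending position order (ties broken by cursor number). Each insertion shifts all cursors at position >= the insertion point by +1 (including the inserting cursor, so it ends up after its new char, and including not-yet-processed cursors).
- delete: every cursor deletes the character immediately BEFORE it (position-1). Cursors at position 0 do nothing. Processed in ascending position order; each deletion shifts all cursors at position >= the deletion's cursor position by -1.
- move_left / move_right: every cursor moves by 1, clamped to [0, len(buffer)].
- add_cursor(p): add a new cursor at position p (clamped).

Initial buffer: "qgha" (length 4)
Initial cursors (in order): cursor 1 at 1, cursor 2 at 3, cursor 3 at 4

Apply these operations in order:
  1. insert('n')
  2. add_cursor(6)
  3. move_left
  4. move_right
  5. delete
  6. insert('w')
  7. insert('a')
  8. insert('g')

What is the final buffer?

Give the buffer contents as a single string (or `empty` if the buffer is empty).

Answer: qwagghwwwaaaggg

Derivation:
After op 1 (insert('n')): buffer="qnghnan" (len 7), cursors c1@2 c2@5 c3@7, authorship .1..2.3
After op 2 (add_cursor(6)): buffer="qnghnan" (len 7), cursors c1@2 c2@5 c4@6 c3@7, authorship .1..2.3
After op 3 (move_left): buffer="qnghnan" (len 7), cursors c1@1 c2@4 c4@5 c3@6, authorship .1..2.3
After op 4 (move_right): buffer="qnghnan" (len 7), cursors c1@2 c2@5 c4@6 c3@7, authorship .1..2.3
After op 5 (delete): buffer="qgh" (len 3), cursors c1@1 c2@3 c3@3 c4@3, authorship ...
After op 6 (insert('w')): buffer="qwghwww" (len 7), cursors c1@2 c2@7 c3@7 c4@7, authorship .1..234
After op 7 (insert('a')): buffer="qwaghwwwaaa" (len 11), cursors c1@3 c2@11 c3@11 c4@11, authorship .11..234234
After op 8 (insert('g')): buffer="qwagghwwwaaaggg" (len 15), cursors c1@4 c2@15 c3@15 c4@15, authorship .111..234234234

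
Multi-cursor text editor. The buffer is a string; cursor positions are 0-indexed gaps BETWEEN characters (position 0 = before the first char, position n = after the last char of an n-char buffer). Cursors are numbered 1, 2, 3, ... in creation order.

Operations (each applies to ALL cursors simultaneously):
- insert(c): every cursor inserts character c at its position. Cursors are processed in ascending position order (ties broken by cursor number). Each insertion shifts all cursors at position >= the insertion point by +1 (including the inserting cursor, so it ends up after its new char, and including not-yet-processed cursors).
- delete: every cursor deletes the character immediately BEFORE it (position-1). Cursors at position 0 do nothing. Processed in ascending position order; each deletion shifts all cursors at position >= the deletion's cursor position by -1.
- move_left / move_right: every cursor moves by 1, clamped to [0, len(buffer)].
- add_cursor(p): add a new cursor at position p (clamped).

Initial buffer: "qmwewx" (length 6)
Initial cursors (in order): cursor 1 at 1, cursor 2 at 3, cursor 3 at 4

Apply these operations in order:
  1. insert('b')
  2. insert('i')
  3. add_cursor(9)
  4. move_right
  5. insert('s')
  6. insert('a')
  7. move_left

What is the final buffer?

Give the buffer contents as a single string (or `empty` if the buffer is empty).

After op 1 (insert('b')): buffer="qbmwbebwx" (len 9), cursors c1@2 c2@5 c3@7, authorship .1..2.3..
After op 2 (insert('i')): buffer="qbimwbiebiwx" (len 12), cursors c1@3 c2@7 c3@10, authorship .11..22.33..
After op 3 (add_cursor(9)): buffer="qbimwbiebiwx" (len 12), cursors c1@3 c2@7 c4@9 c3@10, authorship .11..22.33..
After op 4 (move_right): buffer="qbimwbiebiwx" (len 12), cursors c1@4 c2@8 c4@10 c3@11, authorship .11..22.33..
After op 5 (insert('s')): buffer="qbimswbiesbiswsx" (len 16), cursors c1@5 c2@10 c4@13 c3@15, authorship .11.1.22.2334.3.
After op 6 (insert('a')): buffer="qbimsawbiesabisawsax" (len 20), cursors c1@6 c2@12 c4@16 c3@19, authorship .11.11.22.223344.33.
After op 7 (move_left): buffer="qbimsawbiesabisawsax" (len 20), cursors c1@5 c2@11 c4@15 c3@18, authorship .11.11.22.223344.33.

Answer: qbimsawbiesabisawsax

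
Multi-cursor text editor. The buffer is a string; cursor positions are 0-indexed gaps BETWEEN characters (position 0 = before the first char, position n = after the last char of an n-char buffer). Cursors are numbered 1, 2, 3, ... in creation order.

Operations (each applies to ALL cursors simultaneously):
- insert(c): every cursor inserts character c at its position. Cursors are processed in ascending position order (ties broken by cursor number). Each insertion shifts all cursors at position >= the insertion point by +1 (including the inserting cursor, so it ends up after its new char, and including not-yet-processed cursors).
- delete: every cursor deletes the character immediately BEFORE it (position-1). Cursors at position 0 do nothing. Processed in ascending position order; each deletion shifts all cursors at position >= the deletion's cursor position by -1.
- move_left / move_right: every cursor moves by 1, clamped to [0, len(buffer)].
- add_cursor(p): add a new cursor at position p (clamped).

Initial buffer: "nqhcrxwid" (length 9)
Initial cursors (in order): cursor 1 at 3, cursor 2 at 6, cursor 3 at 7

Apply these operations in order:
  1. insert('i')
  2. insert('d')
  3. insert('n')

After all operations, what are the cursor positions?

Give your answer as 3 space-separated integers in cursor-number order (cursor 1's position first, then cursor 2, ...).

Answer: 6 12 16

Derivation:
After op 1 (insert('i')): buffer="nqhicrxiwiid" (len 12), cursors c1@4 c2@8 c3@10, authorship ...1...2.3..
After op 2 (insert('d')): buffer="nqhidcrxidwidid" (len 15), cursors c1@5 c2@10 c3@13, authorship ...11...22.33..
After op 3 (insert('n')): buffer="nqhidncrxidnwidnid" (len 18), cursors c1@6 c2@12 c3@16, authorship ...111...222.333..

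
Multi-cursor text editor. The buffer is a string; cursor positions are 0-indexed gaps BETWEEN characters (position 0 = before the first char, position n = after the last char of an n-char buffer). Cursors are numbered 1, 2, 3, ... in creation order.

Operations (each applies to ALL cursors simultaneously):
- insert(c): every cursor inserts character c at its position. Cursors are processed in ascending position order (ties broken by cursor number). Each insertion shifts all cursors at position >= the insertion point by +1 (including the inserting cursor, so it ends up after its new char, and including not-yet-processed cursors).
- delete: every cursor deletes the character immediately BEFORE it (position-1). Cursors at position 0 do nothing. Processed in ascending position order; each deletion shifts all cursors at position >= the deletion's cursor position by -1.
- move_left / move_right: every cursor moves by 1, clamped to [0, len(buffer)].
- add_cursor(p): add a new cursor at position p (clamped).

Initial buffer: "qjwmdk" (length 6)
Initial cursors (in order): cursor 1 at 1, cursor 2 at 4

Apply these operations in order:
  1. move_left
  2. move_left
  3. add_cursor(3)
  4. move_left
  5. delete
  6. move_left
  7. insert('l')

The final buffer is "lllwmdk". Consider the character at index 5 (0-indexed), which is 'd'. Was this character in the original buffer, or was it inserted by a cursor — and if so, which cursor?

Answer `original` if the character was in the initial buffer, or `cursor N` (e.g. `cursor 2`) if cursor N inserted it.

Answer: original

Derivation:
After op 1 (move_left): buffer="qjwmdk" (len 6), cursors c1@0 c2@3, authorship ......
After op 2 (move_left): buffer="qjwmdk" (len 6), cursors c1@0 c2@2, authorship ......
After op 3 (add_cursor(3)): buffer="qjwmdk" (len 6), cursors c1@0 c2@2 c3@3, authorship ......
After op 4 (move_left): buffer="qjwmdk" (len 6), cursors c1@0 c2@1 c3@2, authorship ......
After op 5 (delete): buffer="wmdk" (len 4), cursors c1@0 c2@0 c3@0, authorship ....
After op 6 (move_left): buffer="wmdk" (len 4), cursors c1@0 c2@0 c3@0, authorship ....
After op 7 (insert('l')): buffer="lllwmdk" (len 7), cursors c1@3 c2@3 c3@3, authorship 123....
Authorship (.=original, N=cursor N): 1 2 3 . . . .
Index 5: author = original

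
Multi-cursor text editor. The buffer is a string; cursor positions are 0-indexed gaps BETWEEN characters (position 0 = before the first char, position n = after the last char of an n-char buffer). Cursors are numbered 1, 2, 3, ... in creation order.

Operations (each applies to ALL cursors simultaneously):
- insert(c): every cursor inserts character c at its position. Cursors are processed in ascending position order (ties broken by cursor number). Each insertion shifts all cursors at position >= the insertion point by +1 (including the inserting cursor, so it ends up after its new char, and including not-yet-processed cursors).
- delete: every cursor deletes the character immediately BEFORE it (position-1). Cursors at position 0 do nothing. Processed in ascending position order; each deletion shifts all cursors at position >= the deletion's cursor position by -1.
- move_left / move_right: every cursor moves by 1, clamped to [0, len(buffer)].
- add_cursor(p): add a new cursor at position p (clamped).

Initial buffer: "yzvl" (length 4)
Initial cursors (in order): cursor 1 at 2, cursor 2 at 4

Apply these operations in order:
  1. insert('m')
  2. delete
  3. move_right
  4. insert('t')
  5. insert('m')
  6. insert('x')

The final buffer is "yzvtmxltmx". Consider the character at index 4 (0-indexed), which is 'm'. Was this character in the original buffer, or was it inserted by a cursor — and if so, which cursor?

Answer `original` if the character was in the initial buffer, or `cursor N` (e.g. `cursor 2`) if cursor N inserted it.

After op 1 (insert('m')): buffer="yzmvlm" (len 6), cursors c1@3 c2@6, authorship ..1..2
After op 2 (delete): buffer="yzvl" (len 4), cursors c1@2 c2@4, authorship ....
After op 3 (move_right): buffer="yzvl" (len 4), cursors c1@3 c2@4, authorship ....
After op 4 (insert('t')): buffer="yzvtlt" (len 6), cursors c1@4 c2@6, authorship ...1.2
After op 5 (insert('m')): buffer="yzvtmltm" (len 8), cursors c1@5 c2@8, authorship ...11.22
After op 6 (insert('x')): buffer="yzvtmxltmx" (len 10), cursors c1@6 c2@10, authorship ...111.222
Authorship (.=original, N=cursor N): . . . 1 1 1 . 2 2 2
Index 4: author = 1

Answer: cursor 1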